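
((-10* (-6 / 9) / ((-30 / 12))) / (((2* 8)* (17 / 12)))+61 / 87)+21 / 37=62990 / 54723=1.15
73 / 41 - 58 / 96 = 2315 / 1968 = 1.18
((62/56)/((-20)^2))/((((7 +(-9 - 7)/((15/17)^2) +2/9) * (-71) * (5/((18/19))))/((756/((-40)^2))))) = 67797/258921664000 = 0.00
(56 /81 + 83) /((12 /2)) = 6779 /486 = 13.95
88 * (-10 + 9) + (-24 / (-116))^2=-73972 / 841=-87.96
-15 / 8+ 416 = 3313 / 8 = 414.12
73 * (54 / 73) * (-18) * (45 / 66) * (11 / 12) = -1215 / 2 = -607.50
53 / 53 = 1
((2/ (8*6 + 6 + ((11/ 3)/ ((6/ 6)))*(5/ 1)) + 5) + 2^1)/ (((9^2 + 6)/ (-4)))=-6100/ 18879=-0.32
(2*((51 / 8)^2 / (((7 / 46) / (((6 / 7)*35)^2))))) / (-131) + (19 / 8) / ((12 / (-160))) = -40728985 / 11004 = -3701.29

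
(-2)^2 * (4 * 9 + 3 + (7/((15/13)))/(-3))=6656/45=147.91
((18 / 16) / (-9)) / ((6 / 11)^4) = -1.41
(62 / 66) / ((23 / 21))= 217 / 253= 0.86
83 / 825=0.10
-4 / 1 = -4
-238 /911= -0.26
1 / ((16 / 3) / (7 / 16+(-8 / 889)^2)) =0.08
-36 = -36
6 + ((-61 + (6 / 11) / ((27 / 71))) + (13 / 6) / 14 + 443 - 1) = 1077169 / 2772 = 388.59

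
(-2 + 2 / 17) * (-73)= 2336 / 17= 137.41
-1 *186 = -186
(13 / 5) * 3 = 39 / 5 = 7.80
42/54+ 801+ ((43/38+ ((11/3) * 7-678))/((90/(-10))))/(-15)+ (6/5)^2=61436423/76950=798.39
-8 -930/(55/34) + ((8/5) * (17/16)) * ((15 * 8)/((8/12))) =-3046/11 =-276.91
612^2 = 374544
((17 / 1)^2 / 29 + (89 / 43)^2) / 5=152814 / 53621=2.85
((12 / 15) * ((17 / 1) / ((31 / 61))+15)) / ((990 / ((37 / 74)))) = 1502 / 76725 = 0.02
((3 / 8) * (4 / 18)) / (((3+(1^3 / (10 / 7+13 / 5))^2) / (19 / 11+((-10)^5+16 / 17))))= -123921593127 / 45529264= -2721.80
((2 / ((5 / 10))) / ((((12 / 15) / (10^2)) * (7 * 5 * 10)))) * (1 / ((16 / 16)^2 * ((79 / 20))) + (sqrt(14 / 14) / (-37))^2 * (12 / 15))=0.36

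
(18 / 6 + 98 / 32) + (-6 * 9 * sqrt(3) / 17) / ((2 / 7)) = 97 / 16 - 189 * sqrt(3) / 17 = -13.19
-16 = -16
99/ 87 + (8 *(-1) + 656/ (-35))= -25989/ 1015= -25.60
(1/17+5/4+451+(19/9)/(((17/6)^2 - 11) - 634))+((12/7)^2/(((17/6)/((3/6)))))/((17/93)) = 591186341391/1298903564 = 455.14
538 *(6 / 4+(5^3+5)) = 70747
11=11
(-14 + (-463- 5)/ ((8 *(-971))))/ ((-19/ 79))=2138609/ 36898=57.96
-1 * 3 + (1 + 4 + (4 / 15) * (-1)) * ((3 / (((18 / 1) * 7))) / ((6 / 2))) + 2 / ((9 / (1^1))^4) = -1360417 / 459270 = -2.96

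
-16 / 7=-2.29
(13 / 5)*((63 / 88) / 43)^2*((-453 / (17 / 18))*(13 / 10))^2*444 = 16088500099029267 / 129315362000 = 124412.91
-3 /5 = -0.60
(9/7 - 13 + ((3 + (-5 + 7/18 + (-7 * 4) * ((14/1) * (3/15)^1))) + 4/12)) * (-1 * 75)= 287885/42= 6854.40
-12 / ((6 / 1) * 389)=-2 / 389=-0.01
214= 214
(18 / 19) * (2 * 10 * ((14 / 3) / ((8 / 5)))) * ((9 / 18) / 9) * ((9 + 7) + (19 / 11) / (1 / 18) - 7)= 25725 / 209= 123.09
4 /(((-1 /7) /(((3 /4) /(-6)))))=7 /2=3.50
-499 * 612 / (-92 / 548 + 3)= -10459539 / 97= -107830.30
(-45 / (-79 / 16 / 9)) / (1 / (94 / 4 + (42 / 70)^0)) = 158760 / 79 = 2009.62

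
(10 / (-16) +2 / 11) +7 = 577 / 88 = 6.56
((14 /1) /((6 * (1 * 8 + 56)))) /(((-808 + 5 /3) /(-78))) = 273 /77408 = 0.00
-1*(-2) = 2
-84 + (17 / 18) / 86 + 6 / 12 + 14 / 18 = -42679 / 516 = -82.71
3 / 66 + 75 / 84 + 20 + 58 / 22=7261 / 308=23.57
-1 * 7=-7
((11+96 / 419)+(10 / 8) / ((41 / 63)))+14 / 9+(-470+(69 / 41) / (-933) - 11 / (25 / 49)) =-2292917313101 / 4808402100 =-476.86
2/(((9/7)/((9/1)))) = 14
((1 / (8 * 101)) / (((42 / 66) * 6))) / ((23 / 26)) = 0.00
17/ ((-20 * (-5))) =17/ 100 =0.17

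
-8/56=-1/7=-0.14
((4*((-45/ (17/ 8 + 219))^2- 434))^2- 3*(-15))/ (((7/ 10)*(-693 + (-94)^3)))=-42153761181415637230/ 8140612756349075917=-5.18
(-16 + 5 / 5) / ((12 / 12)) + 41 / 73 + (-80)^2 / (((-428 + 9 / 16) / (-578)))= 4313457294 / 499247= 8639.93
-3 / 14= -0.21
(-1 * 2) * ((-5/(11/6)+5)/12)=-25/66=-0.38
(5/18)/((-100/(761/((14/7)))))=-761/720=-1.06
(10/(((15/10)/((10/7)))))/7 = 200/147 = 1.36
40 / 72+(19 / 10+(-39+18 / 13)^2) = 21558239 / 15210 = 1417.37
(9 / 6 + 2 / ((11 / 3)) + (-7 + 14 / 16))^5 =-5963102065799 / 5277319168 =-1129.95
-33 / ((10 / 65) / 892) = -191334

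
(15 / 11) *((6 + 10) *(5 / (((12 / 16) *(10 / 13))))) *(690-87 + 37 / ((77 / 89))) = 103425920 / 847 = 122108.52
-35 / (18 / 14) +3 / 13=-3158 / 117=-26.99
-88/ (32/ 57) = -627/ 4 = -156.75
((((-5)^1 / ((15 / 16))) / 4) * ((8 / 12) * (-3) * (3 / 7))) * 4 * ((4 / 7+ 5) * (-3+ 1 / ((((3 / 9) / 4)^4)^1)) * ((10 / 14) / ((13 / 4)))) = 39807360 / 343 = 116056.44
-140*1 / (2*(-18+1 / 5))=350 / 89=3.93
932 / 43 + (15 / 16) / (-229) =3414203 / 157552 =21.67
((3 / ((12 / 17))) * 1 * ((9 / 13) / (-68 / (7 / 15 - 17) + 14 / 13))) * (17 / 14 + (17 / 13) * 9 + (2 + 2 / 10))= 65534031 / 7613060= 8.61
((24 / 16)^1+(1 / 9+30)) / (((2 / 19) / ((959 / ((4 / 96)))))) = 6911832.67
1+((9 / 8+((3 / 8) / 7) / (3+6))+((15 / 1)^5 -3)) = 63787427 / 84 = 759374.13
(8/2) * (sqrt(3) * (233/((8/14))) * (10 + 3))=21203 * sqrt(3)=36724.67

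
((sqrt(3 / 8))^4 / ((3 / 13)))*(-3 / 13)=-9 / 64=-0.14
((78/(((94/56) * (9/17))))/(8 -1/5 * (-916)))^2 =239320900/1135622601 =0.21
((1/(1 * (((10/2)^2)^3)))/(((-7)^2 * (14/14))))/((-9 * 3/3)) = -1/6890625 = -0.00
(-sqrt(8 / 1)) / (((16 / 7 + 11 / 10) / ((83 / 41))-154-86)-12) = 11620 * sqrt(2) / 1454403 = 0.01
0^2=0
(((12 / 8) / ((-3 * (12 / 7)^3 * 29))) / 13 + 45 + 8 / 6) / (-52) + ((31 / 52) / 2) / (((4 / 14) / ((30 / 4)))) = 469754407 / 67751424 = 6.93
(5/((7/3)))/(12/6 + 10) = 0.18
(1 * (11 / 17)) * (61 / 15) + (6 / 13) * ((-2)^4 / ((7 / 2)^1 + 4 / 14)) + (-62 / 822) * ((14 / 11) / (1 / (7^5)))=-141991284899 / 88257455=-1608.83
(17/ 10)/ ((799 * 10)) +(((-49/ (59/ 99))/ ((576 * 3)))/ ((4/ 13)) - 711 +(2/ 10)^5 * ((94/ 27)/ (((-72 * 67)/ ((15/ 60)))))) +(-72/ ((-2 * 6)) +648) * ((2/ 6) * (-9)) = -96548377810662671/ 36117770400000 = -2673.15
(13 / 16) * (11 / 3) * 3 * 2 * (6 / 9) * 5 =715 / 12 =59.58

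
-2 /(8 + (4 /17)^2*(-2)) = -289 /1140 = -0.25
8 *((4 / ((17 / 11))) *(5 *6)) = 10560 / 17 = 621.18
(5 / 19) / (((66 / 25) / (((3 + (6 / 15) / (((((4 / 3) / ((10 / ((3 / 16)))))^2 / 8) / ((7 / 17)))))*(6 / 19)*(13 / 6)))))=3069625 / 21318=143.99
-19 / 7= -2.71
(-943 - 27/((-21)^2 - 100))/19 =-321590/6479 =-49.64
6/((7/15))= 12.86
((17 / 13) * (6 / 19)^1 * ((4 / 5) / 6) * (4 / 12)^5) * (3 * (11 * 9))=748 / 11115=0.07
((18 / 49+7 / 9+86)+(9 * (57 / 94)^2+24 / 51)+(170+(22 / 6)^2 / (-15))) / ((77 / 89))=22995655884623 / 76511233260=300.55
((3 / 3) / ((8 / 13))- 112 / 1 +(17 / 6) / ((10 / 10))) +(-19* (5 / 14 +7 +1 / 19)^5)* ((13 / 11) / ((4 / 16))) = -580084166575122283 / 289120266204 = -2006376.70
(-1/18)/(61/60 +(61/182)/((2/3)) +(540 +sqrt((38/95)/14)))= -0.00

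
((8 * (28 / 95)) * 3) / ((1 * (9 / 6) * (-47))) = -448 / 4465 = -0.10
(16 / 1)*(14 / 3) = 224 / 3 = 74.67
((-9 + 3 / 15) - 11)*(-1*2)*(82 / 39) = 83.26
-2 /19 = -0.11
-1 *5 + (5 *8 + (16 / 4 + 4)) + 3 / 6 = 43.50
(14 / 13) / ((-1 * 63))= -2 / 117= -0.02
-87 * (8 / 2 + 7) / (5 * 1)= -191.40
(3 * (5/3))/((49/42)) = 30/7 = 4.29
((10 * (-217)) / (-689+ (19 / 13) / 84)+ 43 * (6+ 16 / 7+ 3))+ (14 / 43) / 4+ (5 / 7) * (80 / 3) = 98523916411 / 194111202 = 507.56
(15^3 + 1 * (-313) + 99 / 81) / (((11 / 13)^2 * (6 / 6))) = 4659161 / 1089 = 4278.38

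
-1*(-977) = 977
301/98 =43/14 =3.07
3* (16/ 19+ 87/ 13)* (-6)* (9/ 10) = -150741/ 1235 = -122.06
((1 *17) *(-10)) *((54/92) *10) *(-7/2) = 80325/23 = 3492.39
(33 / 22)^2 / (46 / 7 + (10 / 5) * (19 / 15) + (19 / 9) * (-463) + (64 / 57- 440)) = -53865 / 33688772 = -0.00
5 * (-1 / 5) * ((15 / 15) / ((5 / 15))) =-3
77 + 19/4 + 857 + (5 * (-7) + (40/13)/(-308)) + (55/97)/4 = 903.88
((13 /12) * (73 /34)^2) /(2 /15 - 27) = -26645 /143344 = -0.19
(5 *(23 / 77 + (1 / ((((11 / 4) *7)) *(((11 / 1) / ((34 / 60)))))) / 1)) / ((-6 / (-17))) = 9299 / 2178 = 4.27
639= 639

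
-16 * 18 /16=-18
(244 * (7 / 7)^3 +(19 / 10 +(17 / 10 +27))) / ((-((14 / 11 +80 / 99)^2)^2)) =-131889832173 / 9004070480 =-14.65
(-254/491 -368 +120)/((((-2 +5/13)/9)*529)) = 4758858/1818173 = 2.62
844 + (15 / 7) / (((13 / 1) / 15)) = 77029 / 91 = 846.47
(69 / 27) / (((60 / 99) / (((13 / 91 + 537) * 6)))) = 95128 / 7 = 13589.71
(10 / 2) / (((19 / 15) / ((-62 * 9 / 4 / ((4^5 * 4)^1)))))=-20925 / 155648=-0.13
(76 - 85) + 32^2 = 1015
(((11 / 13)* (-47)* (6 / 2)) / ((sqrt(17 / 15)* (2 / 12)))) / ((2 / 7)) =-32571* sqrt(255) / 221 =-2353.47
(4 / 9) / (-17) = -4 / 153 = -0.03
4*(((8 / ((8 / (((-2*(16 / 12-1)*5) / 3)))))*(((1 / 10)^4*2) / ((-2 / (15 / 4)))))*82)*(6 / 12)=41 / 600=0.07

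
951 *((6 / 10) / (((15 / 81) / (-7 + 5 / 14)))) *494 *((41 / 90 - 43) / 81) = 1327716143 / 250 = 5310864.57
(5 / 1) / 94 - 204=-19171 / 94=-203.95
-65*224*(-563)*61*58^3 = 97562649416960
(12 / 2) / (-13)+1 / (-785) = -4723 / 10205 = -0.46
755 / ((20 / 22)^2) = 18271 / 20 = 913.55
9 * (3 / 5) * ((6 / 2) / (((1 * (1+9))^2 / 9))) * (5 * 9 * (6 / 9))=2187 / 50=43.74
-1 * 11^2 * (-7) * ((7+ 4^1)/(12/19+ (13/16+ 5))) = 2832368/1959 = 1445.82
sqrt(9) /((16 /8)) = 3 /2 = 1.50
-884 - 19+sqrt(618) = -903+sqrt(618) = -878.14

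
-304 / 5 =-60.80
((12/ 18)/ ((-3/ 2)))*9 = -4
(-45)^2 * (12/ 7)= 24300/ 7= 3471.43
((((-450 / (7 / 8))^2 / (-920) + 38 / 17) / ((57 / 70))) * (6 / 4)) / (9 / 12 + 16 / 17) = -21860696 / 70357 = -310.71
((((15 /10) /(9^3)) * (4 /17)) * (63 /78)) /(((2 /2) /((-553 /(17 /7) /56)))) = -3871 /2434536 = -0.00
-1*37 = -37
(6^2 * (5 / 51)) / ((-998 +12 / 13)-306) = -39 / 14399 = -0.00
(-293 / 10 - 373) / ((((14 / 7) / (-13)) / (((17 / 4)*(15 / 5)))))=2667249 / 80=33340.61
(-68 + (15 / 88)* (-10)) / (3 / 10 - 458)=15335 / 100694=0.15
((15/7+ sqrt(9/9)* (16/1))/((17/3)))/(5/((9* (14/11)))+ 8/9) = 6858/2839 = 2.42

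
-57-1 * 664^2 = -440953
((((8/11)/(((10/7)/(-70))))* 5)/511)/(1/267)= -74760/803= -93.10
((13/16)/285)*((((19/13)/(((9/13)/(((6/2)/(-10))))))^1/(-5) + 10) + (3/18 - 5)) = 5161/342000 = 0.02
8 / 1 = 8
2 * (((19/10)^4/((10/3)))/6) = 130321/100000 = 1.30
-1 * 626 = -626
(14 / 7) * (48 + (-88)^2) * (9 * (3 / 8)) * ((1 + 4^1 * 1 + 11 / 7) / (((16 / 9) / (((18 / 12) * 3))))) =24496587 / 28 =874878.11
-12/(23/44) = -528/23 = -22.96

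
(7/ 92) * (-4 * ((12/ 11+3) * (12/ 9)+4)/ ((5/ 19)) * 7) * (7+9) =-1549184/ 1265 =-1224.65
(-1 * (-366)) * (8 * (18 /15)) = 17568 /5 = 3513.60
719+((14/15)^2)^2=36437791/50625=719.76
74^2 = 5476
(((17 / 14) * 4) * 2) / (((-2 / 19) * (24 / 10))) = -1615 / 42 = -38.45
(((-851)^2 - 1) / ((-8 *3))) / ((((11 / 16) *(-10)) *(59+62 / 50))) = 603500 / 8283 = 72.86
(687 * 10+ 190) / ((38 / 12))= 42360 / 19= 2229.47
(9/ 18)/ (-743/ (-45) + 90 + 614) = 45/ 64846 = 0.00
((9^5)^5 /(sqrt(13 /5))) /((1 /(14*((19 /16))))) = 95480432363016394306443117*sqrt(65) /104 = 7401806304131005034018621.00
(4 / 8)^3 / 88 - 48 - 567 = -432959 / 704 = -615.00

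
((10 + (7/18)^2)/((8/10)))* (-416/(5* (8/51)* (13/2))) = -55913/54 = -1035.43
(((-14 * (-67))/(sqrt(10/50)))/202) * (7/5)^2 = 22981 * sqrt(5)/2525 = 20.35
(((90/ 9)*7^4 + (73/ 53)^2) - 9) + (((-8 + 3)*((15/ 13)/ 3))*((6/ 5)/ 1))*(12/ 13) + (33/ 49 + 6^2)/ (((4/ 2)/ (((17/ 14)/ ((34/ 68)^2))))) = 3922530403955/ 162829303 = 24089.83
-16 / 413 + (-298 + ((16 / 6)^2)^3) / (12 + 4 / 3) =9194503 / 2007180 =4.58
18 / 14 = 9 / 7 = 1.29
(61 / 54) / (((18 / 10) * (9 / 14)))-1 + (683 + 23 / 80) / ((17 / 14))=836800507 / 1487160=562.68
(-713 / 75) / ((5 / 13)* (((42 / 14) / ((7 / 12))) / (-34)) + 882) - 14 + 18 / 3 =-8.01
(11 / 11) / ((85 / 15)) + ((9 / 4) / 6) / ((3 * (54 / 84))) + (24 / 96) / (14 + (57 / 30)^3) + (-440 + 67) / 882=-490631 / 12265092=-0.04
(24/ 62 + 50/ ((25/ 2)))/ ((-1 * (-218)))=68/ 3379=0.02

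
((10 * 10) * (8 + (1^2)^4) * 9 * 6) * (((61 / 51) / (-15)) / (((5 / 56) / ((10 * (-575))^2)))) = -24395364000000 / 17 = -1435021411764.71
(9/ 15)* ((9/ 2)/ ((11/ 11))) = 27/ 10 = 2.70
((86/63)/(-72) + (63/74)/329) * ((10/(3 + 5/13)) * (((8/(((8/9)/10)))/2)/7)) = -20985575/67487112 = -0.31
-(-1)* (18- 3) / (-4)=-15 / 4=-3.75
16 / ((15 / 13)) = 208 / 15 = 13.87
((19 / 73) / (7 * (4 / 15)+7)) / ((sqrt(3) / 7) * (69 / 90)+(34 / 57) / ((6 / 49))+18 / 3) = 3337834500 / 1235792233801 - 33627150 * sqrt(3) / 1235792233801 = 0.00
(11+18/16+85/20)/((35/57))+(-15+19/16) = 7199/560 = 12.86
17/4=4.25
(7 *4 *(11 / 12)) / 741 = 0.03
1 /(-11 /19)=-19 /11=-1.73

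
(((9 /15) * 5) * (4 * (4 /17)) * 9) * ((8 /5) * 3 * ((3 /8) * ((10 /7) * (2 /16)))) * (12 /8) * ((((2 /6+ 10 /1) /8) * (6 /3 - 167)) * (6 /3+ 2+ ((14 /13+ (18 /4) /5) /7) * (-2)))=-388544607 /43316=-8970.00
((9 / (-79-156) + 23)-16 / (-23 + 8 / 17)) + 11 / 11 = 2220593 / 90005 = 24.67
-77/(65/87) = -6699/65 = -103.06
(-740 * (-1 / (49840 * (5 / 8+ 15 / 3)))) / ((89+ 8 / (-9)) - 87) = 37 / 15575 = 0.00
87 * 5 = 435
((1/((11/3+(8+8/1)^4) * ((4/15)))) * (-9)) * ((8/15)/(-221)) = 54/43452799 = 0.00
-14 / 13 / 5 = -14 / 65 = -0.22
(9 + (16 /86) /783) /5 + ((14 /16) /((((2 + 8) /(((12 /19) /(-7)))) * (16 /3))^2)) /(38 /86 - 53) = 4430347862455673 /2461239454464000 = 1.80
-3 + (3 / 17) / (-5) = -258 / 85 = -3.04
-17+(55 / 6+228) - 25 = 1171 / 6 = 195.17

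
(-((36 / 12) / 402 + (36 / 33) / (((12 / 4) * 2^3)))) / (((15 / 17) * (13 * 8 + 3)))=-221 / 394295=-0.00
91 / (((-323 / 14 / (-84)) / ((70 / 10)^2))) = 5243784 / 323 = 16234.63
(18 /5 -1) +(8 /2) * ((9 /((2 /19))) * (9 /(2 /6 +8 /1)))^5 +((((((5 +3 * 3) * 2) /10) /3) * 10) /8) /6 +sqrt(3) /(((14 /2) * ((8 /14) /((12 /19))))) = 3 * sqrt(3) /19 +18881734308943669463 /703125000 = 26854022128.55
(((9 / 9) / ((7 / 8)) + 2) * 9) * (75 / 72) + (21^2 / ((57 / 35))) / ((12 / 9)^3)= 1223205 / 8512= 143.70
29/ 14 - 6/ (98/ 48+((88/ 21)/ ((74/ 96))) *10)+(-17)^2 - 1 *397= -520478257/ 4908554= -106.03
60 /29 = 2.07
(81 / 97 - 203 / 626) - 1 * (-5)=334625 / 60722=5.51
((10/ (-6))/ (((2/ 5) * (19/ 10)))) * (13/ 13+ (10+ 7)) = -750/ 19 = -39.47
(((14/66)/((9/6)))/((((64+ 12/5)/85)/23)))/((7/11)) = 9775/1494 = 6.54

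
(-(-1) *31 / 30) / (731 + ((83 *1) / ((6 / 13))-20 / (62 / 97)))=961 / 817975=0.00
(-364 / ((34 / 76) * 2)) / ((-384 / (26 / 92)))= 22477 / 75072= 0.30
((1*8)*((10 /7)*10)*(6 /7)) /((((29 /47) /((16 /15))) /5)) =1203200 /1421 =846.73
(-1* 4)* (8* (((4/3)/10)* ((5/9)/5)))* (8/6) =-256/405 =-0.63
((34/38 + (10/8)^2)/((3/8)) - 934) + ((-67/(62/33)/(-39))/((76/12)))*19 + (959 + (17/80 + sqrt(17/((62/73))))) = sqrt(76942)/62 + 21138409/612560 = 38.98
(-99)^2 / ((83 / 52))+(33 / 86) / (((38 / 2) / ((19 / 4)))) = 175323027 / 28552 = 6140.48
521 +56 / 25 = 523.24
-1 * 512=-512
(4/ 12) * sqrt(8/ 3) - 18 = -18 + 2 * sqrt(6)/ 9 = -17.46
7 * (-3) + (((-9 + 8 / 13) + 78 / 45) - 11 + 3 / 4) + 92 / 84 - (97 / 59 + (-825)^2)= -73089641273 / 107380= -680663.45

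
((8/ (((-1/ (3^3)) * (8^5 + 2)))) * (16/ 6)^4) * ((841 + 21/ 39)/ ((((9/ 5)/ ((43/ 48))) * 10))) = -48171008/ 3450681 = -13.96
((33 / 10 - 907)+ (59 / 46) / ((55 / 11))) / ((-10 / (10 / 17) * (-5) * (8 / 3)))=-38961 / 9775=-3.99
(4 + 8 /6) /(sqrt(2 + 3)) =16*sqrt(5) /15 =2.39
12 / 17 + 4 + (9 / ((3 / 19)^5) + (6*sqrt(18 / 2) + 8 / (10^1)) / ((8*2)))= 1683855293 / 18360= 91713.25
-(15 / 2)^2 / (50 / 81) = -729 / 8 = -91.12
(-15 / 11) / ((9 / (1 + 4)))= -25 / 33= -0.76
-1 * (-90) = 90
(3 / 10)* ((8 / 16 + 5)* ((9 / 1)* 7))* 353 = 733887 / 20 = 36694.35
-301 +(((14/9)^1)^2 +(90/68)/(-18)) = -1644985/5508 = -298.65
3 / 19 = 0.16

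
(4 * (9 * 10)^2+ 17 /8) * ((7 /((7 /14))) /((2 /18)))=16330671 /4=4082667.75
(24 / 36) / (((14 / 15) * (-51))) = -5 / 357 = -0.01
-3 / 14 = -0.21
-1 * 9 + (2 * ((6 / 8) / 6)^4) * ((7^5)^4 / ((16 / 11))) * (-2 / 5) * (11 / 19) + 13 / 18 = -86893777998215426849 / 14008320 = -6203012066987.01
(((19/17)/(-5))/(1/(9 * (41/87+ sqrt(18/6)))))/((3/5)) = -57 * sqrt(3)/17-779/493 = -7.39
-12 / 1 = -12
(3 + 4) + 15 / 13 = 106 / 13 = 8.15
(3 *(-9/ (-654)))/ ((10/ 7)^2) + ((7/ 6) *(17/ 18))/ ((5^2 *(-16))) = 0.02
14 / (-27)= -14 / 27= -0.52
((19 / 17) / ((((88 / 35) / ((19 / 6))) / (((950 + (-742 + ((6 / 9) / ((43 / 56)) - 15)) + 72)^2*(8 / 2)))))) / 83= 4795.20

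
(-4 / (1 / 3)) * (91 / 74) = -546 / 37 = -14.76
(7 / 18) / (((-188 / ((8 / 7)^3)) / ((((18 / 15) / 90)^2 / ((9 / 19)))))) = -1216 / 1049304375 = -0.00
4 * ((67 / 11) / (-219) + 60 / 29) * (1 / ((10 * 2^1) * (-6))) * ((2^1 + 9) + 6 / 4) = -712985 / 838332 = -0.85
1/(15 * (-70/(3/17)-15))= -1/6175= -0.00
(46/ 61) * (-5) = -230/ 61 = -3.77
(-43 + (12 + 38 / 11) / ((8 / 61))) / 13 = 3293 / 572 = 5.76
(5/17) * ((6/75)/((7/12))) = 24/595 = 0.04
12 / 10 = 6 / 5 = 1.20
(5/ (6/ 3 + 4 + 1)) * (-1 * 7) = -5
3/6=1/2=0.50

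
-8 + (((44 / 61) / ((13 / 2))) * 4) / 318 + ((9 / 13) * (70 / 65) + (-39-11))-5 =-102040891 / 1639131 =-62.25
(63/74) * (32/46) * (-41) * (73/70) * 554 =-59692392/4255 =-14028.76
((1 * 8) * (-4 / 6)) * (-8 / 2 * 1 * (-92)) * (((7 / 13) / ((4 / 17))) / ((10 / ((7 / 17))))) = -36064 / 195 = -184.94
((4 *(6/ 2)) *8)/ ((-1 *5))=-96/ 5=-19.20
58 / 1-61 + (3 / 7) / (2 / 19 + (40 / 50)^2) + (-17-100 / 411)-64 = -28404199 / 339486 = -83.67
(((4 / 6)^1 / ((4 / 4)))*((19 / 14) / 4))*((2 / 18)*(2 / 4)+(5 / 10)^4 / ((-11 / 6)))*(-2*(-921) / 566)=99161 / 6275808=0.02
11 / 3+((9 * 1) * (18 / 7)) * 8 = 3965 / 21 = 188.81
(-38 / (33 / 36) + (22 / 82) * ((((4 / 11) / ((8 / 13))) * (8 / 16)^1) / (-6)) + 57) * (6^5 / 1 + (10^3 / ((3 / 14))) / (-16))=116248.49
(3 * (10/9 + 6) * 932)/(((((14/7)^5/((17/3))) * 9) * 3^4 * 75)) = 31688/492075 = 0.06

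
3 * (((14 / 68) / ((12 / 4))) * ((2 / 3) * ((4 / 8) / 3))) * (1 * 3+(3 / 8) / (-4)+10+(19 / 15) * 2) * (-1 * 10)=-51877 / 14688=-3.53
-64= -64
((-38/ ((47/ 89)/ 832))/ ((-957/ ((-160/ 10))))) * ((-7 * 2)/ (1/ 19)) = 11975634944/ 44979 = 266249.47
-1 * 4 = -4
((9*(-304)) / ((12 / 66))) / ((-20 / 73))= 274626 / 5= 54925.20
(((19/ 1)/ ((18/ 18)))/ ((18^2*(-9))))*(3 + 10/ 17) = -1159/ 49572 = -0.02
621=621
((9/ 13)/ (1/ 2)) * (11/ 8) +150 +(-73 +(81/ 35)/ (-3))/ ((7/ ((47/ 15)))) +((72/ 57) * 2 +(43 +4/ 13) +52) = 786875423/ 3630900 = 216.72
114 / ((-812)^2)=0.00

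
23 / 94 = 0.24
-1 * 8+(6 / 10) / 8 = -317 / 40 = -7.92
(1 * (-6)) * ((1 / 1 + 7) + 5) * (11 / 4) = -429 / 2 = -214.50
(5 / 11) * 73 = 365 / 11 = 33.18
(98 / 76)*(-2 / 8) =-49 / 152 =-0.32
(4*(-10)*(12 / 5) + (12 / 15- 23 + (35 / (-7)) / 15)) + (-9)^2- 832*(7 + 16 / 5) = -127859 / 15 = -8523.93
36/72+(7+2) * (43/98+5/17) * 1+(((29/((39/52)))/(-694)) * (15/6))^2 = 6423152216/902706273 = 7.12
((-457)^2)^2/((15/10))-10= 87235809572/3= 29078603190.67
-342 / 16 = -171 / 8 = -21.38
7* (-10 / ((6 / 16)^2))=-4480 / 9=-497.78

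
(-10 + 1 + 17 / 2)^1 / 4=-1 / 8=-0.12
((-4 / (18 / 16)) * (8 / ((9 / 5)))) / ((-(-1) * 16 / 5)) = -400 / 81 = -4.94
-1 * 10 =-10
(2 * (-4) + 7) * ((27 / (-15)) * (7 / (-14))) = -0.90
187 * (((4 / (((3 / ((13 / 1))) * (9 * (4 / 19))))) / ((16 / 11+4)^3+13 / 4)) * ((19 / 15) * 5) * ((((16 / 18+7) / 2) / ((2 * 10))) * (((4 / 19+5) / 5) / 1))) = 48013973579 / 3569277150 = 13.45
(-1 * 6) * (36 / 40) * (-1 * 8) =216 / 5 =43.20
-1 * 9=-9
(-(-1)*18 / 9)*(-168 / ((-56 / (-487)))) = -2922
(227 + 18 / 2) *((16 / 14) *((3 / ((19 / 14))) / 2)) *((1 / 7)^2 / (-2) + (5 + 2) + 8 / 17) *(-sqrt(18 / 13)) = -105596784 *sqrt(26) / 205751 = -2616.95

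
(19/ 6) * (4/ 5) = 38/ 15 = 2.53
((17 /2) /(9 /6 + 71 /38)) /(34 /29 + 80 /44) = 103037 /122112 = 0.84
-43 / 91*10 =-430 / 91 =-4.73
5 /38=0.13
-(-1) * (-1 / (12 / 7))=-7 / 12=-0.58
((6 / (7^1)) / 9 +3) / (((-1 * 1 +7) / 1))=65 / 126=0.52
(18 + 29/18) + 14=605/18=33.61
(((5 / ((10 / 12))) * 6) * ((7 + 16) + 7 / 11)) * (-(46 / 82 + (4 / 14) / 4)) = -154440 / 287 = -538.12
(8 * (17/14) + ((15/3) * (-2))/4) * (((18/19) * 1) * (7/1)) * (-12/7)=-10908/133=-82.02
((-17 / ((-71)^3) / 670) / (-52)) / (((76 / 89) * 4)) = -1513 / 3790764248960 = -0.00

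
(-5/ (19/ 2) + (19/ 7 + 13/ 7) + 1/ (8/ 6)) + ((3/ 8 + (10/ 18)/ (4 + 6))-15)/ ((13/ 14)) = -10.90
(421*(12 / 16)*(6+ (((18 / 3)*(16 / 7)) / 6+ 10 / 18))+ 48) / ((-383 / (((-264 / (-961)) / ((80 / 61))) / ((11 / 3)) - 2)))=4453574959 / 309172920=14.40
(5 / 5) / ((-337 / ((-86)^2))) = -21.95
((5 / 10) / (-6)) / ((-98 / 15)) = 5 / 392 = 0.01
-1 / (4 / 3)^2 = -9 / 16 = -0.56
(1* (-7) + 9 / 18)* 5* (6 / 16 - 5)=2405 / 16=150.31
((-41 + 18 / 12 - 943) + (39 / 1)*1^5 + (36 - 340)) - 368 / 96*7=-1274.33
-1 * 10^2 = -100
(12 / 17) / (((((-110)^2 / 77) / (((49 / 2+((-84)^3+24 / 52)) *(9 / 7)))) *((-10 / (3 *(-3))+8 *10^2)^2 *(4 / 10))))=-6740183097 / 505493388400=-0.01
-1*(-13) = 13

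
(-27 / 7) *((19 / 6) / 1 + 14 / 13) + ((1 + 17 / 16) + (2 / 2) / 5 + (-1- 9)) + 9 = -109969 / 7280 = -15.11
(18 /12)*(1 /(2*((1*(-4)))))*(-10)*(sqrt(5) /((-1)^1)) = -15*sqrt(5) /8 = -4.19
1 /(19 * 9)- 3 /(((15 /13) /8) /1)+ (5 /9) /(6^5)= -20.79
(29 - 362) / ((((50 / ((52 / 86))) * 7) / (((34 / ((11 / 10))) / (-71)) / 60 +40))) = -135213429 / 5877025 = -23.01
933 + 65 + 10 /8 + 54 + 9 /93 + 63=1116.35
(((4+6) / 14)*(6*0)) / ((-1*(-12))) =0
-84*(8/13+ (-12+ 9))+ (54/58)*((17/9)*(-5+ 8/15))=362773/1885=192.45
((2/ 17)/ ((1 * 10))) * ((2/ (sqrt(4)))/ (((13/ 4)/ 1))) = 4/ 1105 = 0.00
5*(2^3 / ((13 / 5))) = 200 / 13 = 15.38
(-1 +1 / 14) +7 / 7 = 0.07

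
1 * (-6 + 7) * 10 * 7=70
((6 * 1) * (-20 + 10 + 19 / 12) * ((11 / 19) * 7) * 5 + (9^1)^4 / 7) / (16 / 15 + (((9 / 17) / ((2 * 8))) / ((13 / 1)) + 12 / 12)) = -606698040 / 14596883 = -41.56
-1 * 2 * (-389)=778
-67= -67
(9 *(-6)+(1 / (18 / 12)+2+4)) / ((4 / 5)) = -355 / 6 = -59.17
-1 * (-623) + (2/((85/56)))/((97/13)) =5138091/8245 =623.18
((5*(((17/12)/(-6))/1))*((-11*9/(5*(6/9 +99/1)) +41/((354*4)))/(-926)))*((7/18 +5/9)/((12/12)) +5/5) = -213757915/508101444864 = -0.00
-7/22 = -0.32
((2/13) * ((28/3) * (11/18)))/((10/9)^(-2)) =30800/28431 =1.08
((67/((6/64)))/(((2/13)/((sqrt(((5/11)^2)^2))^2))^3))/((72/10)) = 179686279296875/84737566171467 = 2.12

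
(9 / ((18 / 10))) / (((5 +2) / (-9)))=-45 / 7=-6.43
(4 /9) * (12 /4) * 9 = 12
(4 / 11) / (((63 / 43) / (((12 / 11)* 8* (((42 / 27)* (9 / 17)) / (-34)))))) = -5504 / 104907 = -0.05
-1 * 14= -14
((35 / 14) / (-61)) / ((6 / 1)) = -5 / 732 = -0.01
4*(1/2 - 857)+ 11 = -3415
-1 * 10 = -10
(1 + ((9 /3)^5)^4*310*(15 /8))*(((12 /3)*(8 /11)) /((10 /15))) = 97281284787948 /11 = 8843753162540.73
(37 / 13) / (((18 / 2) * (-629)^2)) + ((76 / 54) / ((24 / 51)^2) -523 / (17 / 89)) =-328087905101 / 120103776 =-2731.70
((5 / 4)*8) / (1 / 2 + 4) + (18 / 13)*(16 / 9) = 548 / 117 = 4.68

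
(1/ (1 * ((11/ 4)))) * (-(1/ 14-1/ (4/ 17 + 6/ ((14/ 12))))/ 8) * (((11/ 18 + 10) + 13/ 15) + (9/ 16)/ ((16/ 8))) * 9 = 0.55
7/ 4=1.75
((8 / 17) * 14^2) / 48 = 98 / 51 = 1.92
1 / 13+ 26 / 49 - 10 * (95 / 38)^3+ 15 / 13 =-393637 / 2548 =-154.49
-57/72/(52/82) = -779/624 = -1.25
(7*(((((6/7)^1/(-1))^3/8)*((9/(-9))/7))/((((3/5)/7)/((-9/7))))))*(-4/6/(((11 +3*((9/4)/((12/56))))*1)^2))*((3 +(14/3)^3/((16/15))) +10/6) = 3084/70805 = 0.04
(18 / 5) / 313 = 18 / 1565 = 0.01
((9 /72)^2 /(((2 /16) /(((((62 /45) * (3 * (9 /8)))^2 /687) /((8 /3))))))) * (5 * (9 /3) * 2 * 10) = 25947 /58624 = 0.44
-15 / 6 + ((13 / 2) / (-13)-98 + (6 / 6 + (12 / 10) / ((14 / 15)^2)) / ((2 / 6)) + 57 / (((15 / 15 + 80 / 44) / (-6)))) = -653845 / 3038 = -215.22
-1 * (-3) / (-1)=-3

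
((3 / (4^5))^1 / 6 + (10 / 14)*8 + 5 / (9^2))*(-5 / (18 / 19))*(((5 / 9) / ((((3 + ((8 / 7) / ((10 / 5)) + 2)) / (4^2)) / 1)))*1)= -3186189325 / 65505024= -48.64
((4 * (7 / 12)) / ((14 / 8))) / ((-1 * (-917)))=4 / 2751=0.00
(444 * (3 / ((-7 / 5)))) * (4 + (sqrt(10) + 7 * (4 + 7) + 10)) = -86580- 6660 * sqrt(10) / 7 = -89588.68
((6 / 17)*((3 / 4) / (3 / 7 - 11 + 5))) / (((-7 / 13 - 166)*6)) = 0.00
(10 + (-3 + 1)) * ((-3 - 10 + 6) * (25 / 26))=-700 / 13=-53.85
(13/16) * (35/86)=455/1376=0.33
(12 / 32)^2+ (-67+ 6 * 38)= 10313 / 64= 161.14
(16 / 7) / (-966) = -8 / 3381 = -0.00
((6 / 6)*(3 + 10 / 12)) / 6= 23 / 36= 0.64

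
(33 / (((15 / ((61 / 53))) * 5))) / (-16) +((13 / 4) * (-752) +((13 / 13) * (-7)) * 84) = -64279071 / 21200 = -3032.03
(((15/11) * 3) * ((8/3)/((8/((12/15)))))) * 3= 36/11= 3.27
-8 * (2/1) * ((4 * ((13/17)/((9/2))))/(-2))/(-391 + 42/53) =-44096/3164193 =-0.01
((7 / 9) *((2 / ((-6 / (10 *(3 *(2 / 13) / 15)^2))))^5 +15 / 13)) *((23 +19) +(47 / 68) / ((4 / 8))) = 49887044651935232441 / 1281360217113492750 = 38.93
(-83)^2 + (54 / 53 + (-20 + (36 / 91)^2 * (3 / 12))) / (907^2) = 2487307112066659 / 361054887557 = 6889.00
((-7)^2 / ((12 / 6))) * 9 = 441 / 2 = 220.50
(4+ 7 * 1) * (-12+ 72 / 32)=-429 / 4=-107.25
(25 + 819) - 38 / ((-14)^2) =82693 / 98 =843.81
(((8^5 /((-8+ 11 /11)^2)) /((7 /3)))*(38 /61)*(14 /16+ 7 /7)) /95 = 3.52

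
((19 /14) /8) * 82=779 /56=13.91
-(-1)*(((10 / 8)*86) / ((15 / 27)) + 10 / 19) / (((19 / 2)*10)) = 7373 / 3610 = 2.04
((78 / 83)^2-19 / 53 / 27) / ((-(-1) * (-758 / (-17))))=145780321 / 7472484522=0.02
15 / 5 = 3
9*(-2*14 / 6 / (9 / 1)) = -14 / 3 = -4.67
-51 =-51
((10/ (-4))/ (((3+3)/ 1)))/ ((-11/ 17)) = 85/ 132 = 0.64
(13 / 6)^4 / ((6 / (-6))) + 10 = -15601 / 1296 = -12.04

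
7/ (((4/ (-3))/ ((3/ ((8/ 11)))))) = -693/ 32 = -21.66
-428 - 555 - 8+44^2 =945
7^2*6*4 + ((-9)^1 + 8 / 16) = 2335 / 2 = 1167.50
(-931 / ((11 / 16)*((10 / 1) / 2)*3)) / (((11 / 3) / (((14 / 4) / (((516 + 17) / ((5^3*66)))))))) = -7820400 / 5863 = -1333.86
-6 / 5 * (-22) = 132 / 5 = 26.40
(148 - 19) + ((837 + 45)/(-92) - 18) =4665/46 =101.41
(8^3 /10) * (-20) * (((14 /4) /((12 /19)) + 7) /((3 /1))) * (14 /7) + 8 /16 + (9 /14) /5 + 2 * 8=-2691722 /315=-8545.15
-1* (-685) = 685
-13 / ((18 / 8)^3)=-832 / 729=-1.14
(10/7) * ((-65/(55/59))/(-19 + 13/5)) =19175/3157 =6.07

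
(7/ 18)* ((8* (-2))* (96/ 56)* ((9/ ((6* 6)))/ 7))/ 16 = -1/ 42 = -0.02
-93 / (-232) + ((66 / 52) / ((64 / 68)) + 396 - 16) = 4605425 / 12064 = 381.75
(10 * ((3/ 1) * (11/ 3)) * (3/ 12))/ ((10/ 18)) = 49.50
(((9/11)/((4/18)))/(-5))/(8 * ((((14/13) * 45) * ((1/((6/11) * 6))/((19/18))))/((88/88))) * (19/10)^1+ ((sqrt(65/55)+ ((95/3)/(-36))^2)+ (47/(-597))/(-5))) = -39460973962226559912/11468831025648552704699+ 184379616330399360 * sqrt(143)/126157141282134079751689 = -0.00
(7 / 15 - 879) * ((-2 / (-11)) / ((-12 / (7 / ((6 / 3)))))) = 4193 / 90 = 46.59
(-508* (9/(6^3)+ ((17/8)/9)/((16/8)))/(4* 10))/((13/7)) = -1.09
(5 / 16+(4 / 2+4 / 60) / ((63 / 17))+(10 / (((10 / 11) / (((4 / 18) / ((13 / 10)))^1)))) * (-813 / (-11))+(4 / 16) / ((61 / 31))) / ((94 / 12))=17.87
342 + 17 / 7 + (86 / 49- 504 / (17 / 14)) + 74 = 4269 / 833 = 5.12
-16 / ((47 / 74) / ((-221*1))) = 5567.32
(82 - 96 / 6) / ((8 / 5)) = 165 / 4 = 41.25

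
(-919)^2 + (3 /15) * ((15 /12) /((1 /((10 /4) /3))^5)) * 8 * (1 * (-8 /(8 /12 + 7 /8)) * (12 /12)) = 2531136817 /2997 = 844556.83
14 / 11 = 1.27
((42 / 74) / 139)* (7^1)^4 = 50421 / 5143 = 9.80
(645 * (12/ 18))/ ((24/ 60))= 1075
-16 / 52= -4 / 13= -0.31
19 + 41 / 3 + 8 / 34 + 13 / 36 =20357 / 612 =33.26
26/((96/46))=299/24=12.46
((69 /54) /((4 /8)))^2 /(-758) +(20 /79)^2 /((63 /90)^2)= 0.12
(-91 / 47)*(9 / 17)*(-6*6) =29484 / 799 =36.90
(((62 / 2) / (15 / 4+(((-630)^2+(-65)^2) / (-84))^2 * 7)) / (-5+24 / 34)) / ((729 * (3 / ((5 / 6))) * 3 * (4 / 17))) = -125426 / 5137609712355531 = -0.00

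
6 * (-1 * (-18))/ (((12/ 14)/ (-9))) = -1134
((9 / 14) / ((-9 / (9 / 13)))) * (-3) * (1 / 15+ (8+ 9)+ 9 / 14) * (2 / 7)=33471 / 44590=0.75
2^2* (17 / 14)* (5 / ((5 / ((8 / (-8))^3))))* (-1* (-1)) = -34 / 7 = -4.86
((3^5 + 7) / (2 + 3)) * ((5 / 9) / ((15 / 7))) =350 / 27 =12.96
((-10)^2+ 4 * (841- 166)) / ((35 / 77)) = 6160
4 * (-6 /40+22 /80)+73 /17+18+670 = 23555 /34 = 692.79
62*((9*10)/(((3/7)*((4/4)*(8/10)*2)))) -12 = 16251/2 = 8125.50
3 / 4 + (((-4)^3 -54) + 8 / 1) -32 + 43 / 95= -53503 / 380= -140.80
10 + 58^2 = 3374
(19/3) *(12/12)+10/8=91/12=7.58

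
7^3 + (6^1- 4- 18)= 327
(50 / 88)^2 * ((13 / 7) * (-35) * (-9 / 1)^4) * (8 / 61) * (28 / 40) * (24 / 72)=-124385625 / 29524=-4213.03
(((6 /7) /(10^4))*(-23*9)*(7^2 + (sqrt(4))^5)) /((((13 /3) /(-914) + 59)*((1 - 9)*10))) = 68962671 /226471000000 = 0.00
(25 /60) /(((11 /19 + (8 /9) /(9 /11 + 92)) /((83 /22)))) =24151755 /9042088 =2.67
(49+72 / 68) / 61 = 851 / 1037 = 0.82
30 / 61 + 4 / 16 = 181 / 244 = 0.74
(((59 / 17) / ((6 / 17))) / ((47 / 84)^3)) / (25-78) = -5828256 / 5502619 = -1.06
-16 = -16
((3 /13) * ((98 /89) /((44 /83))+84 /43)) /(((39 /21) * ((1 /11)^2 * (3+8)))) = 7126413 /1293526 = 5.51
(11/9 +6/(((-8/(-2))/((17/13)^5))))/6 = 46504585/40099644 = 1.16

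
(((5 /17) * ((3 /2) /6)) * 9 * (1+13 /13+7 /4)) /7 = 675 /1904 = 0.35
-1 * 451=-451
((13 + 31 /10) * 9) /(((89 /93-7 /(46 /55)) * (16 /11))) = -34093521 /2536880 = -13.44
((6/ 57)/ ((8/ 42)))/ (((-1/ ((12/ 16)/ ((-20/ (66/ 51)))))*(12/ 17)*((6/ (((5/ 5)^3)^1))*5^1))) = 77/ 60800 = 0.00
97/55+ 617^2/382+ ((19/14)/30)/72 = 12685657139/12706848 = 998.33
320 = 320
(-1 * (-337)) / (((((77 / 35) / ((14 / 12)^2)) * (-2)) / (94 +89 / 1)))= -5036465 / 264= -19077.52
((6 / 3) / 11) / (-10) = -1 / 55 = -0.02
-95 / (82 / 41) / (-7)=95 / 14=6.79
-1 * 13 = -13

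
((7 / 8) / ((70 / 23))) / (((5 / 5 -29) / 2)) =-23 / 1120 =-0.02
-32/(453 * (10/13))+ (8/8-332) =-749923/2265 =-331.09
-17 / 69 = -0.25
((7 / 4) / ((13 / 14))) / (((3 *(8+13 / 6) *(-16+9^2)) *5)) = 0.00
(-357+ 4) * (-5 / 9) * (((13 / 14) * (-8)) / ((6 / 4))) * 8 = -1468480 / 189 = -7769.74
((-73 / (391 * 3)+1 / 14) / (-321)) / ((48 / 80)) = -755 / 15814386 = -0.00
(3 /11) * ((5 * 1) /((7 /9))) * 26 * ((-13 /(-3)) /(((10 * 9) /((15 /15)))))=169 /77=2.19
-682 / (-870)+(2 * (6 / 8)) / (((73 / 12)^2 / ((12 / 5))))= 2042693 / 2318115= 0.88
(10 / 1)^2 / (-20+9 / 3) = -100 / 17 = -5.88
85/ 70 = 17/ 14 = 1.21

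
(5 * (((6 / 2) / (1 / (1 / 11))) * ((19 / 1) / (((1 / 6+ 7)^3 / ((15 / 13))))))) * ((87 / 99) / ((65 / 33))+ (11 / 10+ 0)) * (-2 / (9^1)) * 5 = -20622600 / 147803513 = -0.14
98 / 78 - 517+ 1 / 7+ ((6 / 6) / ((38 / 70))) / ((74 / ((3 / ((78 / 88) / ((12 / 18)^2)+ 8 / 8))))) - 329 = -844.58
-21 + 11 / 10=-199 / 10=-19.90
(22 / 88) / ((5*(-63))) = -1 / 1260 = -0.00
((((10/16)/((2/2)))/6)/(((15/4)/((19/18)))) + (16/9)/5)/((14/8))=1247/5670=0.22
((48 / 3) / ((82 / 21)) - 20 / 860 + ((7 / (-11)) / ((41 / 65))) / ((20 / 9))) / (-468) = -280835 / 36303696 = -0.01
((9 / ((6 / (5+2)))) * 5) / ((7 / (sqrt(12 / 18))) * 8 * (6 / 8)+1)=-21 / 1058+441 * sqrt(6) / 1058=1.00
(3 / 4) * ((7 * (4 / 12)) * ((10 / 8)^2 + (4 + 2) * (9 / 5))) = 6923 / 320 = 21.63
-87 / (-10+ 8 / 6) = 261 / 26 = 10.04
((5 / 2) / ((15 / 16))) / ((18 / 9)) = 1.33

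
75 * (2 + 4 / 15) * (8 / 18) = 680 / 9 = 75.56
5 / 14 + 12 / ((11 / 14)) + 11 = 4101 / 154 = 26.63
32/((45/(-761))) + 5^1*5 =-23227/45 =-516.16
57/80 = 0.71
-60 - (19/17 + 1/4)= -4173/68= -61.37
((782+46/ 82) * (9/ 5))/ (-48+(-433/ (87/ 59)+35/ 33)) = -18423207/ 4454486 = -4.14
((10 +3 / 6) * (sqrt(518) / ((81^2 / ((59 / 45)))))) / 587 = 413 * sqrt(518) / 115539210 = 0.00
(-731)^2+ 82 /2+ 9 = 534411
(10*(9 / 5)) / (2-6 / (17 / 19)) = -153 / 40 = -3.82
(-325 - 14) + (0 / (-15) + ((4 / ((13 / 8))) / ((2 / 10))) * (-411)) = -70167 / 13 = -5397.46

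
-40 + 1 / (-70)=-2801 / 70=-40.01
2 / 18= 0.11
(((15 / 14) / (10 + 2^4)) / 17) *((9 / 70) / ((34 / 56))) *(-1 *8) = -108 / 26299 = -0.00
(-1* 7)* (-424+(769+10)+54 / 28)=-4997 / 2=-2498.50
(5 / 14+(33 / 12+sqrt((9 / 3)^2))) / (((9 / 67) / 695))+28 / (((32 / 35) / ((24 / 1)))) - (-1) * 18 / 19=17201489 / 532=32333.63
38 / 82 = 19 / 41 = 0.46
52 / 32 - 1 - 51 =-403 / 8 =-50.38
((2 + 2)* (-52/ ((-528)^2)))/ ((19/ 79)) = -1027/ 331056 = -0.00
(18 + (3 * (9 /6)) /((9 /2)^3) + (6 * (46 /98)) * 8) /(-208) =-80531 /412776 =-0.20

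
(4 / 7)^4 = 256 / 2401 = 0.11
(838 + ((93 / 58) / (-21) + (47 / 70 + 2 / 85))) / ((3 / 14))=28940728 / 7395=3913.55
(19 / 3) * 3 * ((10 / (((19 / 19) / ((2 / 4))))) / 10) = 19 / 2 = 9.50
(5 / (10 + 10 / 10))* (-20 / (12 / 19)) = -475 / 33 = -14.39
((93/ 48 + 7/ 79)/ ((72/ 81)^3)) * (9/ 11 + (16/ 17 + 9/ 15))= 6.81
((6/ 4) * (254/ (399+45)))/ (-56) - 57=-57.02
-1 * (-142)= 142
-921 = -921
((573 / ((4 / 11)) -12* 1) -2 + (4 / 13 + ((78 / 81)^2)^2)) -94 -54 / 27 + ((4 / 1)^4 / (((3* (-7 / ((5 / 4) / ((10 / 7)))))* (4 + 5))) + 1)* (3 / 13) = 40536986407 / 27634932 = 1466.87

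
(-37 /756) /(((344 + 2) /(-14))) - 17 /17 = -18647 /18684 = -1.00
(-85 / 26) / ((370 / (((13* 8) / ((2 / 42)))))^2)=-779688 / 6845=-113.91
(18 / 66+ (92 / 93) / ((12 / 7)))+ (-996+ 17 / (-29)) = -88621537 / 89001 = -995.74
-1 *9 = -9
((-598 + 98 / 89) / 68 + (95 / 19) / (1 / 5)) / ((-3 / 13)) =-319072 / 4539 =-70.30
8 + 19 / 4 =51 / 4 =12.75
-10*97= -970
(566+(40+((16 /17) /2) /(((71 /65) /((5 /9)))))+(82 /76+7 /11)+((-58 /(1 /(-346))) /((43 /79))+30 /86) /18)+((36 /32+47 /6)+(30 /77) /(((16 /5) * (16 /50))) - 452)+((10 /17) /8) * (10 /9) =96818229867973 /43736349888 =2213.68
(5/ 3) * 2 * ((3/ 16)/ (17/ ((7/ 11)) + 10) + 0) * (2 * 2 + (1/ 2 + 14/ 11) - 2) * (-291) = -845355/ 45232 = -18.69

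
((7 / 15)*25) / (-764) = -35 / 2292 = -0.02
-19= -19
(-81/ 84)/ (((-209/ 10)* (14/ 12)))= 405/ 10241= 0.04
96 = 96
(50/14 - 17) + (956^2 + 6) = 6397500/7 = 913928.57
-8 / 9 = -0.89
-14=-14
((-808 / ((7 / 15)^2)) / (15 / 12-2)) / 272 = 15150 / 833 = 18.19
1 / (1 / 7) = 7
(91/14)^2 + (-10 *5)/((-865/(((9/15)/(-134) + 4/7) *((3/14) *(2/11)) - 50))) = 983641689/24990196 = 39.36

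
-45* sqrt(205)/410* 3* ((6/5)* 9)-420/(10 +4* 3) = -729* sqrt(205)/205-210/11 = -70.01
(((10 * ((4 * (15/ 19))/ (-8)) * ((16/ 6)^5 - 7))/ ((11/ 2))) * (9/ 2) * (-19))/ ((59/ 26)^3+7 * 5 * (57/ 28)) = 13650839800/ 144309231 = 94.59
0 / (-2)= 0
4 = 4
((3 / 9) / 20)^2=1 / 3600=0.00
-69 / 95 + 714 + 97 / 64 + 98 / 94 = 204556113 / 285760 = 715.83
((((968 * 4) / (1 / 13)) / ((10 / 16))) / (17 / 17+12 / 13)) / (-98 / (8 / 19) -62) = -20939776 / 147375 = -142.08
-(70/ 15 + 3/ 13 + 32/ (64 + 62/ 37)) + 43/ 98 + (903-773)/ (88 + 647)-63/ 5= -26885699/ 1547910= -17.37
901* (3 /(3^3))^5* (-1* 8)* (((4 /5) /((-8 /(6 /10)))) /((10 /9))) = 1802 /273375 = 0.01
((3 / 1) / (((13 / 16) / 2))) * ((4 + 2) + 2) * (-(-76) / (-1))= -58368 / 13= -4489.85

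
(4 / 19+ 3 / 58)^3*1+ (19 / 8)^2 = 60582679063 / 10706185664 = 5.66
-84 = -84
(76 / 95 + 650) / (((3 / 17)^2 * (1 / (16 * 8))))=120371968 / 45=2674932.62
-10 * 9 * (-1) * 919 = 82710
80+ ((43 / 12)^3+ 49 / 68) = 3722867 / 29376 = 126.73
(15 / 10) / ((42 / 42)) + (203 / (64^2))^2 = 25207033 / 16777216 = 1.50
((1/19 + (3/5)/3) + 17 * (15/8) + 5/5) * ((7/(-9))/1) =-176239/6840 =-25.77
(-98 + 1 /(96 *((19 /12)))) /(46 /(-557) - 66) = 8296515 /5594816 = 1.48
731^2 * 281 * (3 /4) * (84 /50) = 9459792783 /50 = 189195855.66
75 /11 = 6.82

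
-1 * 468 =-468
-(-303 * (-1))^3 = -27818127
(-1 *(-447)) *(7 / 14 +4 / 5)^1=5811 / 10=581.10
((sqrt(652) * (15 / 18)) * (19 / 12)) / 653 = 95 * sqrt(163) / 23508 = 0.05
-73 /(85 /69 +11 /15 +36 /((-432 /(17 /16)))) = -1611840 /41437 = -38.90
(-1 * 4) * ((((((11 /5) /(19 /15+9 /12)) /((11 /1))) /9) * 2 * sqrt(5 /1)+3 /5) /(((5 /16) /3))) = -576 /25 - 512 * sqrt(5) /605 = -24.93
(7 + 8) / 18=5 / 6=0.83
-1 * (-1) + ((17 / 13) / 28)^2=132785 / 132496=1.00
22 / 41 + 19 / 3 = 6.87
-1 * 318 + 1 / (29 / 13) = -9209 / 29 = -317.55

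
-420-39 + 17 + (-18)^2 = -118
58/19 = 3.05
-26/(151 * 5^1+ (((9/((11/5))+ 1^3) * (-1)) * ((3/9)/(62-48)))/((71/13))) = -60918/1768913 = -0.03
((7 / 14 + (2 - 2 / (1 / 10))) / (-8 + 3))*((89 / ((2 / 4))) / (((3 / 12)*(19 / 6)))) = 786.95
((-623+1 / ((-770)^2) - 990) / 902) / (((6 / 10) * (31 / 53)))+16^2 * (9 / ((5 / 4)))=18283996077169 / 9947201880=1838.10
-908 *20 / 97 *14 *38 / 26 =-4830560 / 1261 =-3830.74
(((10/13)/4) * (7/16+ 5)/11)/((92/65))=2175/32384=0.07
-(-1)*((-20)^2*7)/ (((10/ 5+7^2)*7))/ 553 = 400/ 28203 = 0.01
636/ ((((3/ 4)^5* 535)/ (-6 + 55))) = 10637312/ 43335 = 245.47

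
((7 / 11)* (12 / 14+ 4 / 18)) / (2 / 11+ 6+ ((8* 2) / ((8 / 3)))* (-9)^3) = -34 / 216207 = -0.00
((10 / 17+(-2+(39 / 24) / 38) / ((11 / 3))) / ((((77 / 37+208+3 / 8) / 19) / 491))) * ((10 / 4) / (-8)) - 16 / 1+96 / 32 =-13.75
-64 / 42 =-32 / 21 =-1.52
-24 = -24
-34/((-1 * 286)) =17/143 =0.12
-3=-3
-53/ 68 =-0.78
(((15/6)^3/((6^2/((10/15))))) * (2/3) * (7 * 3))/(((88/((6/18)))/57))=16625/19008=0.87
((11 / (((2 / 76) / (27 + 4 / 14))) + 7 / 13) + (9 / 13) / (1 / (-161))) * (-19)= -19528200 / 91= -214595.60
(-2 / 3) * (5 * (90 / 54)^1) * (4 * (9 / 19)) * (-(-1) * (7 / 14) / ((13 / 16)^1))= -1600 / 247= -6.48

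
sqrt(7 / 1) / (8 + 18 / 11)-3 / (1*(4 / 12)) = -9 + 11*sqrt(7) / 106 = -8.73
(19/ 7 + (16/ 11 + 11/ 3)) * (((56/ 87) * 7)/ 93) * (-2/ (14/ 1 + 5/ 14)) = -2838080/ 53667603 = -0.05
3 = 3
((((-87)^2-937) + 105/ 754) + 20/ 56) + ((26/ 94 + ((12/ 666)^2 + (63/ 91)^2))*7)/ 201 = 26485084497903874/ 3993214279509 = 6632.52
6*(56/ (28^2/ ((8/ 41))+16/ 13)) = 2184/ 26125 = 0.08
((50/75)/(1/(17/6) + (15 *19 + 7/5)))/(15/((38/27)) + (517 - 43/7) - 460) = 0.00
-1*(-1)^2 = -1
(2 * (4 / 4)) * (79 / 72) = 79 / 36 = 2.19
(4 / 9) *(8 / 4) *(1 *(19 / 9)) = 152 / 81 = 1.88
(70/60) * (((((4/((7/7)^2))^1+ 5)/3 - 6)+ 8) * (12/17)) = 70/17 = 4.12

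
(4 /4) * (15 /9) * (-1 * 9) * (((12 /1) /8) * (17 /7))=-765 /14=-54.64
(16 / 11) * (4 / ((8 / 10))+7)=192 / 11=17.45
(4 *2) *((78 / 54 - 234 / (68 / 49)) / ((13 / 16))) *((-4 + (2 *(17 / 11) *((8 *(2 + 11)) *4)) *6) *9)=-21361068800 / 187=-114230314.44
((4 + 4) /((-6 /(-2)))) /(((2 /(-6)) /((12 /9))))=-32 /3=-10.67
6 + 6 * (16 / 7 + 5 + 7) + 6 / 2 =663 / 7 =94.71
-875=-875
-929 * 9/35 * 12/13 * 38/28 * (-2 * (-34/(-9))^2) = 81618224/9555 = 8541.94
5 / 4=1.25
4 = 4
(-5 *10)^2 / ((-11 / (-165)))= 37500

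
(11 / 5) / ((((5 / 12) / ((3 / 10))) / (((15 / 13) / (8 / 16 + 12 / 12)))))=396 / 325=1.22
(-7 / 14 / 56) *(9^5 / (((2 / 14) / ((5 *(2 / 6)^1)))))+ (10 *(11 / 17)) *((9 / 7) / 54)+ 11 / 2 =-35101859 / 5712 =-6145.28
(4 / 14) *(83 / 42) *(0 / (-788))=0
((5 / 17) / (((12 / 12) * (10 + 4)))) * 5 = 25 / 238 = 0.11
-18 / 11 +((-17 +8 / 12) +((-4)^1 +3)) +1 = -593 / 33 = -17.97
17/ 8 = 2.12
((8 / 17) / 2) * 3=12 / 17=0.71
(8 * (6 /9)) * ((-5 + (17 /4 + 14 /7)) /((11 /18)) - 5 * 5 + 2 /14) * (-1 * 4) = 37472 /77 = 486.65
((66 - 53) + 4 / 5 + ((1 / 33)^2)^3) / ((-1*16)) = -44555644933 / 51658718760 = -0.86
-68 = -68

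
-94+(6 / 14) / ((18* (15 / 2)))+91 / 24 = -227317 / 2520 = -90.21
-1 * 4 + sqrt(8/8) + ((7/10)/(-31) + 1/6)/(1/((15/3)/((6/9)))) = -119/62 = -1.92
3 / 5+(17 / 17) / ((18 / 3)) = 23 / 30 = 0.77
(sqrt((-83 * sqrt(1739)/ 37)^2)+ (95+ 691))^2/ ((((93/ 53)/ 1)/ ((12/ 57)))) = 92814.67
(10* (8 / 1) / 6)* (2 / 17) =80 / 51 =1.57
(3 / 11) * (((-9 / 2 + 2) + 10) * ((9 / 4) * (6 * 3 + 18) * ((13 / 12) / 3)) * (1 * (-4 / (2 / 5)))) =-26325 / 44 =-598.30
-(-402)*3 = 1206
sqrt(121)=11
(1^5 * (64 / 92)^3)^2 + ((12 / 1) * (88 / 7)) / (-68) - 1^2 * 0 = -37084985992 / 17616270791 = -2.11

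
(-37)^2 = 1369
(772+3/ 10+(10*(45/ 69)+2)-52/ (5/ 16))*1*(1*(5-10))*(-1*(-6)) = -423951/ 23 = -18432.65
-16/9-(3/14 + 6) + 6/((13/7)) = -7799/1638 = -4.76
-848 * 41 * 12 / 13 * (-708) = 295388928 / 13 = 22722225.23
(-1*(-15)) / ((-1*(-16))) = 15 / 16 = 0.94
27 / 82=0.33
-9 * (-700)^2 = -4410000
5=5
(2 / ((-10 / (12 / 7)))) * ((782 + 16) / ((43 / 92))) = -585.38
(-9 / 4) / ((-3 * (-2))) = -3 / 8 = -0.38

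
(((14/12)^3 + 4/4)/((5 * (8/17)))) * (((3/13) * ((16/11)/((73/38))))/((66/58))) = 402781/2384910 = 0.17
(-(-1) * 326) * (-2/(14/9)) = -2934/7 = -419.14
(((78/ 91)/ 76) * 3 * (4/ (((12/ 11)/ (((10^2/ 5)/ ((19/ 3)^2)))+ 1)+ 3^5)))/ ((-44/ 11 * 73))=-1485/ 788778578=-0.00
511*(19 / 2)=9709 / 2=4854.50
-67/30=-2.23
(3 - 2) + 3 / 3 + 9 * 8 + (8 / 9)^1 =674 / 9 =74.89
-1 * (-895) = 895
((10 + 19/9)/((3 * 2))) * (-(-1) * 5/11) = 545/594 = 0.92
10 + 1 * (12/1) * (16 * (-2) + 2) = -350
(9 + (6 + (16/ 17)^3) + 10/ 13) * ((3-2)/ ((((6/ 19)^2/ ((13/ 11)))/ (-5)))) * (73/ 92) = -46575106315/ 59663472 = -780.63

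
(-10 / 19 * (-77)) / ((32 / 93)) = 35805 / 304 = 117.78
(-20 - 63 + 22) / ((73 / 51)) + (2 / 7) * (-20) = -24697 / 511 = -48.33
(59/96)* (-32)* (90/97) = -1770/97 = -18.25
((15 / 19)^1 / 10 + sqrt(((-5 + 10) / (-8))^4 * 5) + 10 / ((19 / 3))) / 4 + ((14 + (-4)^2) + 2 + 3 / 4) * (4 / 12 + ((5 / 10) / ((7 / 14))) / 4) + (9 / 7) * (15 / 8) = 25 * sqrt(5) / 256 + 139997 / 6384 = 22.15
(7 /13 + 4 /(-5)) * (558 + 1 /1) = -731 /5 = -146.20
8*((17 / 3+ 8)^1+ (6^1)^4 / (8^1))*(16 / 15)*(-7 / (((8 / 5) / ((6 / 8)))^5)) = -62251875 / 262144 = -237.47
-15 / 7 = -2.14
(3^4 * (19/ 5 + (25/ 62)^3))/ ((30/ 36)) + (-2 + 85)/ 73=376.87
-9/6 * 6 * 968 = -8712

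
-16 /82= -8 /41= -0.20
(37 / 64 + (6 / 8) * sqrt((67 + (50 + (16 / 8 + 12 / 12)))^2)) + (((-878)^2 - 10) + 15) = 49342693 / 64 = 770979.58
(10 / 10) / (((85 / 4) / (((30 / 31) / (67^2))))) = 24 / 2365703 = 0.00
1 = 1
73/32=2.28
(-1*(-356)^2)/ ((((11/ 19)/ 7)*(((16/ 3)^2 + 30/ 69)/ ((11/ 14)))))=-124613172/ 2989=-41690.59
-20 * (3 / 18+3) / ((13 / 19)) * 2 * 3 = -7220 / 13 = -555.38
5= 5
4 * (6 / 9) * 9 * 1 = 24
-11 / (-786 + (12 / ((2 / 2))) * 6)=11 / 714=0.02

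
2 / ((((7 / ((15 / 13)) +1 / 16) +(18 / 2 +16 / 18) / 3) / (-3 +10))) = 30240 / 20359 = 1.49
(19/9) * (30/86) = 95/129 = 0.74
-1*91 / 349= -91 / 349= -0.26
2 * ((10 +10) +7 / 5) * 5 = 214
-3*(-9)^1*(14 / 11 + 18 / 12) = 1647 / 22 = 74.86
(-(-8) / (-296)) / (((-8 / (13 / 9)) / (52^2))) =4394 / 333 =13.20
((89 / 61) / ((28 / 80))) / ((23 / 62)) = 110360 / 9821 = 11.24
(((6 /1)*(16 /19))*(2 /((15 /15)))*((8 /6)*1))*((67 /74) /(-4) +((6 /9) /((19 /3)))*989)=18694880 /13357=1399.63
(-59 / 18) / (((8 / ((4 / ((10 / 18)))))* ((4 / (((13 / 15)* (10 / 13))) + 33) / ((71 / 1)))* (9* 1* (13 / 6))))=-4189 / 15210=-0.28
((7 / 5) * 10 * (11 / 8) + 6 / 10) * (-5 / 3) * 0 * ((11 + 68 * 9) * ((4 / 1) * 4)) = 0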